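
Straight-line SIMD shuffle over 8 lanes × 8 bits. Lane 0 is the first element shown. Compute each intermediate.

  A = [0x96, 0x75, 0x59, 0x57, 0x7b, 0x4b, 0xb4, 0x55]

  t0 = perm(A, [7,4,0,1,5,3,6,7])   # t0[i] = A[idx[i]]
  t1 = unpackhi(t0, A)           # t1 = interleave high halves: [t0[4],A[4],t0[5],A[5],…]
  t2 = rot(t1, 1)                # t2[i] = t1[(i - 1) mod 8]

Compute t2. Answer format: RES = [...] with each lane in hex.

→ t0 |55|7b|96|75|4b|57|b4|55|
→ t1 |4b|7b|57|4b|b4|b4|55|55|
→ t2 |55|4b|7b|57|4b|b4|b4|55|

RES = [ 0x55  0x4b  0x7b  0x57  0x4b  0xb4  0xb4  0x55 ]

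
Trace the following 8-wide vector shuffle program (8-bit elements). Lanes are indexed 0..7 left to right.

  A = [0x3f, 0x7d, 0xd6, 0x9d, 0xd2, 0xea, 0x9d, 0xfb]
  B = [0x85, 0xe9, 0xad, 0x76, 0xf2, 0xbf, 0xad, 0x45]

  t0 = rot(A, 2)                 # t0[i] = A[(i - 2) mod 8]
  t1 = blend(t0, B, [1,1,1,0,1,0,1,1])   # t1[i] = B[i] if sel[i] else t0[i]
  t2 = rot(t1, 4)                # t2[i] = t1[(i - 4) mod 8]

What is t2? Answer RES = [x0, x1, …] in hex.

RES = [0xf2, 0x9d, 0xad, 0x45, 0x85, 0xe9, 0xad, 0x7d]

→ t0 |9d|fb|3f|7d|d6|9d|d2|ea|
→ t1 |85|e9|ad|7d|f2|9d|ad|45|
→ t2 |f2|9d|ad|45|85|e9|ad|7d|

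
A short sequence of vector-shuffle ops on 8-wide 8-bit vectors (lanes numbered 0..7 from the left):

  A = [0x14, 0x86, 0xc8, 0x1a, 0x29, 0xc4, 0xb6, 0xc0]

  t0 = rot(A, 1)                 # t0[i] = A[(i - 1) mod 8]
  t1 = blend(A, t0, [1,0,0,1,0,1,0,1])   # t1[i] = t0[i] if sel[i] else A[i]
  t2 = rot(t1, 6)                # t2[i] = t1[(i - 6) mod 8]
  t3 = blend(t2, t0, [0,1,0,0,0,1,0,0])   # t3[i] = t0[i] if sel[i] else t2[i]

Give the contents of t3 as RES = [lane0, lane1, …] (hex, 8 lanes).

  t0: c0 14 86 c8 1a 29 c4 b6
  t1: c0 86 c8 c8 29 29 b6 b6
  t2: c8 c8 29 29 b6 b6 c0 86
  t3: c8 14 29 29 b6 29 c0 86

RES = [0xc8, 0x14, 0x29, 0x29, 0xb6, 0x29, 0xc0, 0x86]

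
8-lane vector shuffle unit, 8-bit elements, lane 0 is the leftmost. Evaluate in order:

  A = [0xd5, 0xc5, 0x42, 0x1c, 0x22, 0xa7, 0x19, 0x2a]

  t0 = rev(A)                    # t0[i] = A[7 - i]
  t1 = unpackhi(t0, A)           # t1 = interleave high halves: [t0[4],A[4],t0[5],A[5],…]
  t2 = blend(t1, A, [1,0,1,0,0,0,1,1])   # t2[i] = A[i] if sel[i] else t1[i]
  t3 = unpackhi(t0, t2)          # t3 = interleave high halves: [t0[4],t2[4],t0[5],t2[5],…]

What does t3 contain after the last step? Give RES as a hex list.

RES = [ 0x1c  0xc5  0x42  0x19  0xc5  0x19  0xd5  0x2a ]

→ t0 |2a|19|a7|22|1c|42|c5|d5|
→ t1 |1c|22|42|a7|c5|19|d5|2a|
→ t2 |d5|22|42|a7|c5|19|19|2a|
→ t3 |1c|c5|42|19|c5|19|d5|2a|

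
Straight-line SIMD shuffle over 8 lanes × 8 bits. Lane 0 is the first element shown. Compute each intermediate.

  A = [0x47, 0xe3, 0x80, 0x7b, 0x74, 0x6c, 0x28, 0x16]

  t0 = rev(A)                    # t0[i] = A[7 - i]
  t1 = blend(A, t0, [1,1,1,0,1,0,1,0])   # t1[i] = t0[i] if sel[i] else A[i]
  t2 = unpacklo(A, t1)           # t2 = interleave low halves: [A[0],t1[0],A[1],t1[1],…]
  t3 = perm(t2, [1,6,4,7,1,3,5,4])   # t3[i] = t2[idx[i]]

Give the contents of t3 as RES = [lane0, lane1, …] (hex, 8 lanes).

t0 = [0x16, 0x28, 0x6c, 0x74, 0x7b, 0x80, 0xe3, 0x47]
t1 = [0x16, 0x28, 0x6c, 0x7b, 0x7b, 0x6c, 0xe3, 0x16]
t2 = [0x47, 0x16, 0xe3, 0x28, 0x80, 0x6c, 0x7b, 0x7b]
t3 = [0x16, 0x7b, 0x80, 0x7b, 0x16, 0x28, 0x6c, 0x80]

RES = [ 0x16  0x7b  0x80  0x7b  0x16  0x28  0x6c  0x80 ]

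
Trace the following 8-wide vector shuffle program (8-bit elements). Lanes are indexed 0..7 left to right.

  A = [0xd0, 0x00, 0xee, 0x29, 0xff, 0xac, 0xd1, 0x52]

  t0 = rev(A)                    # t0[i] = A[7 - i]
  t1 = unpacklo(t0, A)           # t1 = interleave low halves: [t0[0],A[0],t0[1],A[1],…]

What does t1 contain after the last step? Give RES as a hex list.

t0 = [0x52, 0xd1, 0xac, 0xff, 0x29, 0xee, 0x00, 0xd0]
t1 = [0x52, 0xd0, 0xd1, 0x00, 0xac, 0xee, 0xff, 0x29]

RES = [0x52, 0xd0, 0xd1, 0x00, 0xac, 0xee, 0xff, 0x29]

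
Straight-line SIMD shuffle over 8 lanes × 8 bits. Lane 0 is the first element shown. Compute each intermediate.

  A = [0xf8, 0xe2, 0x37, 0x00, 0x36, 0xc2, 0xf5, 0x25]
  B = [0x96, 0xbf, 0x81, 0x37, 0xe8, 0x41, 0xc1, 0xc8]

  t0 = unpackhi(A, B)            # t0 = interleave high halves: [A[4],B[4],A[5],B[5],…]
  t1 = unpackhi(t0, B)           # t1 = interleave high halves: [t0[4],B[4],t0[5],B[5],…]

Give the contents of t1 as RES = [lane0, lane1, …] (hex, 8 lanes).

RES = [0xf5, 0xe8, 0xc1, 0x41, 0x25, 0xc1, 0xc8, 0xc8]

→ t0 |36|e8|c2|41|f5|c1|25|c8|
→ t1 |f5|e8|c1|41|25|c1|c8|c8|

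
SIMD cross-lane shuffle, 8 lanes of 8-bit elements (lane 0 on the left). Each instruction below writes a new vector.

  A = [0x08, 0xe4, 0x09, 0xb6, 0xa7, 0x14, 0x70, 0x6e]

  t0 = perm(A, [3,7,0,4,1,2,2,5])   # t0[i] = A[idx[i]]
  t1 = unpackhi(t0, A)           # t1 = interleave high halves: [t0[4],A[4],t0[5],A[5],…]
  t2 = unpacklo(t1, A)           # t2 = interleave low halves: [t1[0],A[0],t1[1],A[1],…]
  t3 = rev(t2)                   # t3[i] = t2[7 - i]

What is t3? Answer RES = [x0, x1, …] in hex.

t0 = [0xb6, 0x6e, 0x08, 0xa7, 0xe4, 0x09, 0x09, 0x14]
t1 = [0xe4, 0xa7, 0x09, 0x14, 0x09, 0x70, 0x14, 0x6e]
t2 = [0xe4, 0x08, 0xa7, 0xe4, 0x09, 0x09, 0x14, 0xb6]
t3 = [0xb6, 0x14, 0x09, 0x09, 0xe4, 0xa7, 0x08, 0xe4]

RES = [0xb6, 0x14, 0x09, 0x09, 0xe4, 0xa7, 0x08, 0xe4]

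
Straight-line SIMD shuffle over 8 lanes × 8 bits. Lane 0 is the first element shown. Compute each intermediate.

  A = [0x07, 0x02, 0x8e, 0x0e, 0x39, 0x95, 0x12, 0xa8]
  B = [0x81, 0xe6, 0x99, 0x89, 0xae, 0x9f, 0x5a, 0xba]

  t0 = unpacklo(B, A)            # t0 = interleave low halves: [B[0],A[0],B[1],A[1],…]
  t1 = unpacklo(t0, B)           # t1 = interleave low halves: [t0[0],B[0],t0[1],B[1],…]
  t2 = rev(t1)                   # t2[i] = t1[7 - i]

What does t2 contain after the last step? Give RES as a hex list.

  t0: 81 07 e6 02 99 8e 89 0e
  t1: 81 81 07 e6 e6 99 02 89
  t2: 89 02 99 e6 e6 07 81 81

RES = [ 0x89  0x02  0x99  0xe6  0xe6  0x07  0x81  0x81 ]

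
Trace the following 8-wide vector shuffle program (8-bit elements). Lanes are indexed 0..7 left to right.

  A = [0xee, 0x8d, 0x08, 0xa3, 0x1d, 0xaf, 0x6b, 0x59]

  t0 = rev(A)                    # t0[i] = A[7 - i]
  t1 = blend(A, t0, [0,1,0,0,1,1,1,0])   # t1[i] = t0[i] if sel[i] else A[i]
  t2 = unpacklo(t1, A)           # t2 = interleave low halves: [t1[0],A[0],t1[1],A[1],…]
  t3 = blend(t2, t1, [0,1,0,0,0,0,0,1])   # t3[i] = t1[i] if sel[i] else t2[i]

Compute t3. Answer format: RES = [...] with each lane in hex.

RES = [ 0xee  0x6b  0x6b  0x8d  0x08  0x08  0xa3  0x59 ]

→ t0 |59|6b|af|1d|a3|08|8d|ee|
→ t1 |ee|6b|08|a3|a3|08|8d|59|
→ t2 |ee|ee|6b|8d|08|08|a3|a3|
→ t3 |ee|6b|6b|8d|08|08|a3|59|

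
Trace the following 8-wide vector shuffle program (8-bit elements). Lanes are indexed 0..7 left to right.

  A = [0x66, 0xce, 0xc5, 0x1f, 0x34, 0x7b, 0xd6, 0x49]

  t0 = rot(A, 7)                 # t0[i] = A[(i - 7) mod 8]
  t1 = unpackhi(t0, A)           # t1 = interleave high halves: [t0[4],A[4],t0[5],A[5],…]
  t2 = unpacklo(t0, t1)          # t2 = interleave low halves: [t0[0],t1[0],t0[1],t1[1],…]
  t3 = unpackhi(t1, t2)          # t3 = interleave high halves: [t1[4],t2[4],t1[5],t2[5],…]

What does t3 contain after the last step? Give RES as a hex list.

  t0: ce c5 1f 34 7b d6 49 66
  t1: 7b 34 d6 7b 49 d6 66 49
  t2: ce 7b c5 34 1f d6 34 7b
  t3: 49 1f d6 d6 66 34 49 7b

RES = [ 0x49  0x1f  0xd6  0xd6  0x66  0x34  0x49  0x7b ]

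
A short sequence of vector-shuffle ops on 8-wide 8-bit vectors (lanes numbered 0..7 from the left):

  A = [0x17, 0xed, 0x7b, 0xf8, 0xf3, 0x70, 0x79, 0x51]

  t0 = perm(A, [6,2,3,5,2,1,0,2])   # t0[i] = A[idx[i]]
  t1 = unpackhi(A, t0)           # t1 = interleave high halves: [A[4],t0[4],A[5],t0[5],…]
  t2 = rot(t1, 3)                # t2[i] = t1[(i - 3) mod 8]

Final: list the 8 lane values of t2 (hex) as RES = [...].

  t0: 79 7b f8 70 7b ed 17 7b
  t1: f3 7b 70 ed 79 17 51 7b
  t2: 17 51 7b f3 7b 70 ed 79

RES = [0x17, 0x51, 0x7b, 0xf3, 0x7b, 0x70, 0xed, 0x79]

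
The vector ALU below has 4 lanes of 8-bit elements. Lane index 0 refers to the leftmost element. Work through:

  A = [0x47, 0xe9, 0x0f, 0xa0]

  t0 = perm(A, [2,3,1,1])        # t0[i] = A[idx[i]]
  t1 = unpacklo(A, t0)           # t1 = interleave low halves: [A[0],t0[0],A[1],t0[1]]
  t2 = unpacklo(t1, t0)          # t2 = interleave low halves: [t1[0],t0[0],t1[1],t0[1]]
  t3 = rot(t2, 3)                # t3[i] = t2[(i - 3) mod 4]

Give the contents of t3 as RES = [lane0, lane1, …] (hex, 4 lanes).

  t0: 0f a0 e9 e9
  t1: 47 0f e9 a0
  t2: 47 0f 0f a0
  t3: 0f 0f a0 47

RES = [ 0x0f  0x0f  0xa0  0x47 ]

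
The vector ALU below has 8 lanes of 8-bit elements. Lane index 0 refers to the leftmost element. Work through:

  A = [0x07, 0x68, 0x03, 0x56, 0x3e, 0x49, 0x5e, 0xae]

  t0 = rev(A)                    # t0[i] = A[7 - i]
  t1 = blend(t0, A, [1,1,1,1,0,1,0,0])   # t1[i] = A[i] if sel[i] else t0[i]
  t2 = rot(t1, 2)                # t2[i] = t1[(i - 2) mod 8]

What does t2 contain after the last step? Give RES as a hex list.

t0 = [0xae, 0x5e, 0x49, 0x3e, 0x56, 0x03, 0x68, 0x07]
t1 = [0x07, 0x68, 0x03, 0x56, 0x56, 0x49, 0x68, 0x07]
t2 = [0x68, 0x07, 0x07, 0x68, 0x03, 0x56, 0x56, 0x49]

RES = [ 0x68  0x07  0x07  0x68  0x03  0x56  0x56  0x49 ]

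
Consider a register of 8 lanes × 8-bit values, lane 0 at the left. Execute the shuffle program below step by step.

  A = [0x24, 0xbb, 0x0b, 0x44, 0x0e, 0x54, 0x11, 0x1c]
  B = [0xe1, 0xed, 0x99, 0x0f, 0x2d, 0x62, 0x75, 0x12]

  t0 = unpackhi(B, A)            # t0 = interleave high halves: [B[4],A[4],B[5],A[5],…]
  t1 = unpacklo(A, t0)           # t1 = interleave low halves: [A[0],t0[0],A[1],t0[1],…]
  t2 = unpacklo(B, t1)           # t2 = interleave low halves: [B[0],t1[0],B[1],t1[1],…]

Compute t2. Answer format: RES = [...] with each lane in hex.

t0 = [0x2d, 0x0e, 0x62, 0x54, 0x75, 0x11, 0x12, 0x1c]
t1 = [0x24, 0x2d, 0xbb, 0x0e, 0x0b, 0x62, 0x44, 0x54]
t2 = [0xe1, 0x24, 0xed, 0x2d, 0x99, 0xbb, 0x0f, 0x0e]

RES = [0xe1, 0x24, 0xed, 0x2d, 0x99, 0xbb, 0x0f, 0x0e]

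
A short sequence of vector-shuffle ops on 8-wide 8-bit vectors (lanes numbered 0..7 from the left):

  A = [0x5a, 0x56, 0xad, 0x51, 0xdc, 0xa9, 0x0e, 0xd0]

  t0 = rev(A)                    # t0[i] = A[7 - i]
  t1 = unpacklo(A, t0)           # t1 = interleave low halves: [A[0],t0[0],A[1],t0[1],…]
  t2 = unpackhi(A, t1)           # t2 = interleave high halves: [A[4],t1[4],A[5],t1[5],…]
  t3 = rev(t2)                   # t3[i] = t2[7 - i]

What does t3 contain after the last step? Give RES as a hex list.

  t0: d0 0e a9 dc 51 ad 56 5a
  t1: 5a d0 56 0e ad a9 51 dc
  t2: dc ad a9 a9 0e 51 d0 dc
  t3: dc d0 51 0e a9 a9 ad dc

RES = [ 0xdc  0xd0  0x51  0x0e  0xa9  0xa9  0xad  0xdc ]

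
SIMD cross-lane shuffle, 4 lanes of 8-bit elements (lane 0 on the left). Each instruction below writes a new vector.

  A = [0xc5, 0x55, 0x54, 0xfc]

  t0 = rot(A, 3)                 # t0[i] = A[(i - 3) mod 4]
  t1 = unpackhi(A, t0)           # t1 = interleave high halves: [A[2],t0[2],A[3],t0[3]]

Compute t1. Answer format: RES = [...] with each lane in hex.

RES = [ 0x54  0xfc  0xfc  0xc5 ]

→ t0 |55|54|fc|c5|
→ t1 |54|fc|fc|c5|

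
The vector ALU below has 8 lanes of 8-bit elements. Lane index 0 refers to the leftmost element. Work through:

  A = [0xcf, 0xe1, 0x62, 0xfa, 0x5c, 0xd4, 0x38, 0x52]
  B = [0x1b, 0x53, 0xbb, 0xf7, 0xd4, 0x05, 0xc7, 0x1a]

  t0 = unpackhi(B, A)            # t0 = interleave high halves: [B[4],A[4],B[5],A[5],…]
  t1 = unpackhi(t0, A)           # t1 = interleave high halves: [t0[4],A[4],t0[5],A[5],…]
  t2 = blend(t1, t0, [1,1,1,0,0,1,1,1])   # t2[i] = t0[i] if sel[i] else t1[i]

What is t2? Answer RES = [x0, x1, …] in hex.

  t0: d4 5c 05 d4 c7 38 1a 52
  t1: c7 5c 38 d4 1a 38 52 52
  t2: d4 5c 05 d4 1a 38 1a 52

RES = [0xd4, 0x5c, 0x05, 0xd4, 0x1a, 0x38, 0x1a, 0x52]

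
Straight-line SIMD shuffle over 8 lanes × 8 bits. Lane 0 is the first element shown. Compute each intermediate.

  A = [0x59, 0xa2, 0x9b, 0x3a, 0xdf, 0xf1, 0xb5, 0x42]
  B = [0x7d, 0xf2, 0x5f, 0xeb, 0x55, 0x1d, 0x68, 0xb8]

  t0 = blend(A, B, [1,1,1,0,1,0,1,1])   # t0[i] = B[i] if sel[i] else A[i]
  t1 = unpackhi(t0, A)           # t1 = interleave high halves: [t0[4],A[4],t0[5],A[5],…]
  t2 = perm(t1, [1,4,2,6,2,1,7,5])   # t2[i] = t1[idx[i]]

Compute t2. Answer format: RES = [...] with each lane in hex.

→ t0 |7d|f2|5f|3a|55|f1|68|b8|
→ t1 |55|df|f1|f1|68|b5|b8|42|
→ t2 |df|68|f1|b8|f1|df|42|b5|

RES = [ 0xdf  0x68  0xf1  0xb8  0xf1  0xdf  0x42  0xb5 ]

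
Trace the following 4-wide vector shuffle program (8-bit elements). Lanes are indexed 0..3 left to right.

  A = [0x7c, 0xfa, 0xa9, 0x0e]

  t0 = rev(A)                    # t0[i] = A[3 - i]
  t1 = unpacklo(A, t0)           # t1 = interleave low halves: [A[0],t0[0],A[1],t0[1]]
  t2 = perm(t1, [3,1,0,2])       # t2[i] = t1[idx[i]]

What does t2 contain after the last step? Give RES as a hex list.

RES = [0xa9, 0x0e, 0x7c, 0xfa]

  t0: 0e a9 fa 7c
  t1: 7c 0e fa a9
  t2: a9 0e 7c fa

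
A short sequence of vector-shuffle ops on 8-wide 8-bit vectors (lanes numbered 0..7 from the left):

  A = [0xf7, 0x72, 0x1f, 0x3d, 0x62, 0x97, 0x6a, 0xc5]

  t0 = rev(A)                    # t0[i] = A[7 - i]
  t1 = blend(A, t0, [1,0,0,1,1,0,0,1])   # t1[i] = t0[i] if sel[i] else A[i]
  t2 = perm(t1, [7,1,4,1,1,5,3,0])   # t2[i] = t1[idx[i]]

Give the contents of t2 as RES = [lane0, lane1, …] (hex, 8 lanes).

RES = [0xf7, 0x72, 0x3d, 0x72, 0x72, 0x97, 0x62, 0xc5]

  t0: c5 6a 97 62 3d 1f 72 f7
  t1: c5 72 1f 62 3d 97 6a f7
  t2: f7 72 3d 72 72 97 62 c5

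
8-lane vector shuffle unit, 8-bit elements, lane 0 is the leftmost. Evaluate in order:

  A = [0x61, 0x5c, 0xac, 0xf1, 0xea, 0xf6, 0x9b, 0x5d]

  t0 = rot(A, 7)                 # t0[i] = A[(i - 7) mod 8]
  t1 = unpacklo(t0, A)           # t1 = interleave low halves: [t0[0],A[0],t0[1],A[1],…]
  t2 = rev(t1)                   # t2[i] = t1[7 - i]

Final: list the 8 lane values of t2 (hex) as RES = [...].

RES = [0xf1, 0xea, 0xac, 0xf1, 0x5c, 0xac, 0x61, 0x5c]

  t0: 5c ac f1 ea f6 9b 5d 61
  t1: 5c 61 ac 5c f1 ac ea f1
  t2: f1 ea ac f1 5c ac 61 5c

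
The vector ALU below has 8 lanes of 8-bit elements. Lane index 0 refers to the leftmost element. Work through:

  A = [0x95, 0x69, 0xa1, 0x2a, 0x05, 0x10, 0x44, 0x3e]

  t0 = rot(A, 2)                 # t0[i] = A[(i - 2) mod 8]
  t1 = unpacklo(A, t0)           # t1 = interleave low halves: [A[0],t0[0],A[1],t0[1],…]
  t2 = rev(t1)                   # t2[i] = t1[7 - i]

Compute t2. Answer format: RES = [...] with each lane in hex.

RES = [0x69, 0x2a, 0x95, 0xa1, 0x3e, 0x69, 0x44, 0x95]

→ t0 |44|3e|95|69|a1|2a|05|10|
→ t1 |95|44|69|3e|a1|95|2a|69|
→ t2 |69|2a|95|a1|3e|69|44|95|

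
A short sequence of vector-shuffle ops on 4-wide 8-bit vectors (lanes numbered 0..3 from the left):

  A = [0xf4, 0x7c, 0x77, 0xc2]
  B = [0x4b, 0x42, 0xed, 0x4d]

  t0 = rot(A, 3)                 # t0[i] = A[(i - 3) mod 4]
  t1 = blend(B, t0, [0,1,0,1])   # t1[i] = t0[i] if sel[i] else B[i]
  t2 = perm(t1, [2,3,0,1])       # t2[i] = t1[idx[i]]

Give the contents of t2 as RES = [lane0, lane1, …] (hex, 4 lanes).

  t0: 7c 77 c2 f4
  t1: 4b 77 ed f4
  t2: ed f4 4b 77

RES = [0xed, 0xf4, 0x4b, 0x77]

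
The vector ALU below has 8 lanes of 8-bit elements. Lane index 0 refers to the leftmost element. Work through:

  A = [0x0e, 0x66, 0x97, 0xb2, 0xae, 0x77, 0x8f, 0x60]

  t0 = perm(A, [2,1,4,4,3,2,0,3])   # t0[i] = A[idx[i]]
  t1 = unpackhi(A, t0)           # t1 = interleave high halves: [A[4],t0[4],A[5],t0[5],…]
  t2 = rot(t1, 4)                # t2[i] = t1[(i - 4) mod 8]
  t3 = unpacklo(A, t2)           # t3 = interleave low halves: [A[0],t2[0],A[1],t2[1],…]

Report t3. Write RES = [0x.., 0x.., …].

RES = [ 0x0e  0x8f  0x66  0x0e  0x97  0x60  0xb2  0xb2 ]

t0 = [0x97, 0x66, 0xae, 0xae, 0xb2, 0x97, 0x0e, 0xb2]
t1 = [0xae, 0xb2, 0x77, 0x97, 0x8f, 0x0e, 0x60, 0xb2]
t2 = [0x8f, 0x0e, 0x60, 0xb2, 0xae, 0xb2, 0x77, 0x97]
t3 = [0x0e, 0x8f, 0x66, 0x0e, 0x97, 0x60, 0xb2, 0xb2]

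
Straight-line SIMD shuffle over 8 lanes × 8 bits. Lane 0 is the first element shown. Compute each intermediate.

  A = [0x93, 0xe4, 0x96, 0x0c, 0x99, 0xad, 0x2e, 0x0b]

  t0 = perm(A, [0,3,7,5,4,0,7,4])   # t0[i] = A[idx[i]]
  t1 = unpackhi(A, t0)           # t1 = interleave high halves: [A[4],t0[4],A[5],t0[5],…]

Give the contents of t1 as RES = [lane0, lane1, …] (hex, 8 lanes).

RES = [0x99, 0x99, 0xad, 0x93, 0x2e, 0x0b, 0x0b, 0x99]

  t0: 93 0c 0b ad 99 93 0b 99
  t1: 99 99 ad 93 2e 0b 0b 99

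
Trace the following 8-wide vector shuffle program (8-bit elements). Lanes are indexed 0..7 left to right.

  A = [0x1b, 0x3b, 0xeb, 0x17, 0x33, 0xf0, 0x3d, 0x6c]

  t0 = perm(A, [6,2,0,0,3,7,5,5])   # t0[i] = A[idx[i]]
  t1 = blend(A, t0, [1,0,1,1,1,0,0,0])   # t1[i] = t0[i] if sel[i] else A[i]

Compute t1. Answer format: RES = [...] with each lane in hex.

RES = [0x3d, 0x3b, 0x1b, 0x1b, 0x17, 0xf0, 0x3d, 0x6c]

  t0: 3d eb 1b 1b 17 6c f0 f0
  t1: 3d 3b 1b 1b 17 f0 3d 6c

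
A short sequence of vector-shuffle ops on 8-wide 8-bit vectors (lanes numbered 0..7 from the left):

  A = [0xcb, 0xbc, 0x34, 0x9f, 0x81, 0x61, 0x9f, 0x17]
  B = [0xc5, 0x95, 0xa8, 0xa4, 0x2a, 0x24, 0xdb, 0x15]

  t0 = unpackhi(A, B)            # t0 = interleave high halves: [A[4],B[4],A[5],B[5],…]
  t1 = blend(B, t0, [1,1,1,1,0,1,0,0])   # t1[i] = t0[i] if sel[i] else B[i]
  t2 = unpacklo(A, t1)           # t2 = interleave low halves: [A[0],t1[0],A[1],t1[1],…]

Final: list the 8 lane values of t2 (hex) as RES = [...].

RES = [0xcb, 0x81, 0xbc, 0x2a, 0x34, 0x61, 0x9f, 0x24]

  t0: 81 2a 61 24 9f db 17 15
  t1: 81 2a 61 24 2a db db 15
  t2: cb 81 bc 2a 34 61 9f 24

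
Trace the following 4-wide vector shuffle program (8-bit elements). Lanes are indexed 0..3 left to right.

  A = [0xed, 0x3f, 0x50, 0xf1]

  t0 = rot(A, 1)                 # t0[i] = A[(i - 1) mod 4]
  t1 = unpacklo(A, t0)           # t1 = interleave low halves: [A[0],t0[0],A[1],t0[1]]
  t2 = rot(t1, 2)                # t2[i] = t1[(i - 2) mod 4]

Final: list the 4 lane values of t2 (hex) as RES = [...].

RES = [ 0x3f  0xed  0xed  0xf1 ]

  t0: f1 ed 3f 50
  t1: ed f1 3f ed
  t2: 3f ed ed f1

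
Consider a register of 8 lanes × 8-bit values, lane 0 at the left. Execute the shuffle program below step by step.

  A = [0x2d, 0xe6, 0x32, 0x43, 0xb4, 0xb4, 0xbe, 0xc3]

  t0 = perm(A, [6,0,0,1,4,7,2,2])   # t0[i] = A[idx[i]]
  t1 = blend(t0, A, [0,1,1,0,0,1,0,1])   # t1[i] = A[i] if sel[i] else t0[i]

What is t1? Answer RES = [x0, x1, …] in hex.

t0 = [0xbe, 0x2d, 0x2d, 0xe6, 0xb4, 0xc3, 0x32, 0x32]
t1 = [0xbe, 0xe6, 0x32, 0xe6, 0xb4, 0xb4, 0x32, 0xc3]

RES = [ 0xbe  0xe6  0x32  0xe6  0xb4  0xb4  0x32  0xc3 ]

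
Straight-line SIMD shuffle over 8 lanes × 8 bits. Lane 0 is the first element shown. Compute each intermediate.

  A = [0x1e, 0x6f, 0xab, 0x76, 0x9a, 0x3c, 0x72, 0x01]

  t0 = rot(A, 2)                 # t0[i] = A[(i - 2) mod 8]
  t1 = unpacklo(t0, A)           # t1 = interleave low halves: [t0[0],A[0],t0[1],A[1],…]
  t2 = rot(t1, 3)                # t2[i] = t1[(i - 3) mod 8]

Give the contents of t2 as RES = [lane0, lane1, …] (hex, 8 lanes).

RES = [0xab, 0x6f, 0x76, 0x72, 0x1e, 0x01, 0x6f, 0x1e]

  t0: 72 01 1e 6f ab 76 9a 3c
  t1: 72 1e 01 6f 1e ab 6f 76
  t2: ab 6f 76 72 1e 01 6f 1e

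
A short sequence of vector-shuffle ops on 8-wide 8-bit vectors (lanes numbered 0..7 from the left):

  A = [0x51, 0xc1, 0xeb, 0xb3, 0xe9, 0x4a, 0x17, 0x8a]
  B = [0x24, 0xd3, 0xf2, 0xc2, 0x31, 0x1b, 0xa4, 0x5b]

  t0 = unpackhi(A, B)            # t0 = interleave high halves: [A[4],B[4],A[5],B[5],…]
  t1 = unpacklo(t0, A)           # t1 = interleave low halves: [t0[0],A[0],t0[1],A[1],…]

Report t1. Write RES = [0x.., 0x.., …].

→ t0 |e9|31|4a|1b|17|a4|8a|5b|
→ t1 |e9|51|31|c1|4a|eb|1b|b3|

RES = [ 0xe9  0x51  0x31  0xc1  0x4a  0xeb  0x1b  0xb3 ]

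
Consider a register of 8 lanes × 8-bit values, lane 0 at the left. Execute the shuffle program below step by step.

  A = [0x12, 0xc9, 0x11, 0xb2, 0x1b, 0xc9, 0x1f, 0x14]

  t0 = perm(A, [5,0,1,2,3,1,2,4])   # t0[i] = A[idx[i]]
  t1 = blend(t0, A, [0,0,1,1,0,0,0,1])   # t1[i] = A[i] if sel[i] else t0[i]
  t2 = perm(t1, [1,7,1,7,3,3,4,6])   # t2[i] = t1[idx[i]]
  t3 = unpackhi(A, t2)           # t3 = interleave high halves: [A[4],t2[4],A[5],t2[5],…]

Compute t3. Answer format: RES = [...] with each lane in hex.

RES = [ 0x1b  0xb2  0xc9  0xb2  0x1f  0xb2  0x14  0x11 ]

t0 = [0xc9, 0x12, 0xc9, 0x11, 0xb2, 0xc9, 0x11, 0x1b]
t1 = [0xc9, 0x12, 0x11, 0xb2, 0xb2, 0xc9, 0x11, 0x14]
t2 = [0x12, 0x14, 0x12, 0x14, 0xb2, 0xb2, 0xb2, 0x11]
t3 = [0x1b, 0xb2, 0xc9, 0xb2, 0x1f, 0xb2, 0x14, 0x11]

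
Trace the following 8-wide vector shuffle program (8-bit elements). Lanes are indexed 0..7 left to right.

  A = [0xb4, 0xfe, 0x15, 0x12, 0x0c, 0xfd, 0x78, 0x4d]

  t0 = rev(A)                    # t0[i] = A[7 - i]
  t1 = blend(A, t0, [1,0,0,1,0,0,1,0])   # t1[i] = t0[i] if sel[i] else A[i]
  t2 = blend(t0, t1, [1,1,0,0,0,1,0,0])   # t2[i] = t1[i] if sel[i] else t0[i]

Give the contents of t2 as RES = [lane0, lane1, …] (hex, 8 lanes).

RES = [0x4d, 0xfe, 0xfd, 0x0c, 0x12, 0xfd, 0xfe, 0xb4]

→ t0 |4d|78|fd|0c|12|15|fe|b4|
→ t1 |4d|fe|15|0c|0c|fd|fe|4d|
→ t2 |4d|fe|fd|0c|12|fd|fe|b4|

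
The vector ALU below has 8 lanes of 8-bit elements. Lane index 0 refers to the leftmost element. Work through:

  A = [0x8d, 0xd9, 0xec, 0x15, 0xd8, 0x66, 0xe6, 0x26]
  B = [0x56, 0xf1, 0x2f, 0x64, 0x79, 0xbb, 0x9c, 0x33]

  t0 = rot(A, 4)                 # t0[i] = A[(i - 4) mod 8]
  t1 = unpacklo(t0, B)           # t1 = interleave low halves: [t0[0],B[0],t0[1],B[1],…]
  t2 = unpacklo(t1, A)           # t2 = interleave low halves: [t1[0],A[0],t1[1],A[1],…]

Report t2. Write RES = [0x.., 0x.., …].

RES = [0xd8, 0x8d, 0x56, 0xd9, 0x66, 0xec, 0xf1, 0x15]

→ t0 |d8|66|e6|26|8d|d9|ec|15|
→ t1 |d8|56|66|f1|e6|2f|26|64|
→ t2 |d8|8d|56|d9|66|ec|f1|15|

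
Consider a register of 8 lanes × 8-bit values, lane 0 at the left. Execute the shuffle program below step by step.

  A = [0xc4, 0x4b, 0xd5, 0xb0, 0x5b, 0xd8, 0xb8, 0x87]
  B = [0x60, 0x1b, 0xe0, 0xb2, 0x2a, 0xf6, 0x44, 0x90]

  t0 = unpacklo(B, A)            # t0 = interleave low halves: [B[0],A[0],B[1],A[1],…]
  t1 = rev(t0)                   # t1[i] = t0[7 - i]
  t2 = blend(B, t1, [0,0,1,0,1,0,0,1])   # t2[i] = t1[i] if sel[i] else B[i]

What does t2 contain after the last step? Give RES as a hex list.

  t0: 60 c4 1b 4b e0 d5 b2 b0
  t1: b0 b2 d5 e0 4b 1b c4 60
  t2: 60 1b d5 b2 4b f6 44 60

RES = [0x60, 0x1b, 0xd5, 0xb2, 0x4b, 0xf6, 0x44, 0x60]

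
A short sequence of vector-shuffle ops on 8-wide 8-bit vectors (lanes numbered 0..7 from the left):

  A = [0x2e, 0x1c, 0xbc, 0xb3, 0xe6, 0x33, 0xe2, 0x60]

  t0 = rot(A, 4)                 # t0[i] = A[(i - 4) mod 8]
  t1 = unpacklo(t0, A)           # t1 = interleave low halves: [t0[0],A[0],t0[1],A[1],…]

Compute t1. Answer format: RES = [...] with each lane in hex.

→ t0 |e6|33|e2|60|2e|1c|bc|b3|
→ t1 |e6|2e|33|1c|e2|bc|60|b3|

RES = [0xe6, 0x2e, 0x33, 0x1c, 0xe2, 0xbc, 0x60, 0xb3]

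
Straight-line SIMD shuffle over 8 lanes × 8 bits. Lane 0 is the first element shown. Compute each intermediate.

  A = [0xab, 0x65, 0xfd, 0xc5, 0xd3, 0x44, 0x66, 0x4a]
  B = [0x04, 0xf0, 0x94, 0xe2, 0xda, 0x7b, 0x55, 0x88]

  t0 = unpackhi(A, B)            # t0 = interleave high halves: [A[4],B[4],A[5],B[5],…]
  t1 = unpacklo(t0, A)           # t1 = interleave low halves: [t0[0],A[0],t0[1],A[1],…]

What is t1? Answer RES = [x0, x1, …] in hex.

RES = [0xd3, 0xab, 0xda, 0x65, 0x44, 0xfd, 0x7b, 0xc5]

t0 = [0xd3, 0xda, 0x44, 0x7b, 0x66, 0x55, 0x4a, 0x88]
t1 = [0xd3, 0xab, 0xda, 0x65, 0x44, 0xfd, 0x7b, 0xc5]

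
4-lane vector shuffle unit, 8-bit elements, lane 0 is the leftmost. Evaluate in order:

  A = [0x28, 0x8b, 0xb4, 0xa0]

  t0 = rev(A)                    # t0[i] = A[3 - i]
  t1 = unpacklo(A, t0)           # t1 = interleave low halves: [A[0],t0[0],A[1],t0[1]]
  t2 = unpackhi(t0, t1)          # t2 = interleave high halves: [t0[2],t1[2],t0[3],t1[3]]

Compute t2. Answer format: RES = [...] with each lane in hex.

→ t0 |a0|b4|8b|28|
→ t1 |28|a0|8b|b4|
→ t2 |8b|8b|28|b4|

RES = [0x8b, 0x8b, 0x28, 0xb4]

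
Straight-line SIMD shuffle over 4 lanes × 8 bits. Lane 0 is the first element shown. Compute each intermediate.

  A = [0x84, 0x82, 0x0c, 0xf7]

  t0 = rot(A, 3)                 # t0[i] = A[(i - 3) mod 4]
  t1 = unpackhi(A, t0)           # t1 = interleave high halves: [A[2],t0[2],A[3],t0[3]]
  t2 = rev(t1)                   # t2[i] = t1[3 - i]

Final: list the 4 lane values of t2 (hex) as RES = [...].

RES = [ 0x84  0xf7  0xf7  0x0c ]

→ t0 |82|0c|f7|84|
→ t1 |0c|f7|f7|84|
→ t2 |84|f7|f7|0c|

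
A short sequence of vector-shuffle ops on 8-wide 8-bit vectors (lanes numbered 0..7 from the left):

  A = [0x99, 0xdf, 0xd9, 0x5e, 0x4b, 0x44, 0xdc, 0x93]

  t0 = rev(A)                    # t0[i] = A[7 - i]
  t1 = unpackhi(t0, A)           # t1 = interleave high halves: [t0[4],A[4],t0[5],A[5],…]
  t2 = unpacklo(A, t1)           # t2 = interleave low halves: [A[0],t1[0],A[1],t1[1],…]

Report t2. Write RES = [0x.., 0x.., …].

t0 = [0x93, 0xdc, 0x44, 0x4b, 0x5e, 0xd9, 0xdf, 0x99]
t1 = [0x5e, 0x4b, 0xd9, 0x44, 0xdf, 0xdc, 0x99, 0x93]
t2 = [0x99, 0x5e, 0xdf, 0x4b, 0xd9, 0xd9, 0x5e, 0x44]

RES = [0x99, 0x5e, 0xdf, 0x4b, 0xd9, 0xd9, 0x5e, 0x44]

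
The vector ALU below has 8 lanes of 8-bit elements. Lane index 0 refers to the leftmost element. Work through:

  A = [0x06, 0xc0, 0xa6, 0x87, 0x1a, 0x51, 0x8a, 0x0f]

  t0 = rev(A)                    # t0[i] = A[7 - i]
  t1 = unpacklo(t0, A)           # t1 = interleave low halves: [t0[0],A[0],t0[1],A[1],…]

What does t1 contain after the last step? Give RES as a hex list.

RES = [ 0x0f  0x06  0x8a  0xc0  0x51  0xa6  0x1a  0x87 ]

t0 = [0x0f, 0x8a, 0x51, 0x1a, 0x87, 0xa6, 0xc0, 0x06]
t1 = [0x0f, 0x06, 0x8a, 0xc0, 0x51, 0xa6, 0x1a, 0x87]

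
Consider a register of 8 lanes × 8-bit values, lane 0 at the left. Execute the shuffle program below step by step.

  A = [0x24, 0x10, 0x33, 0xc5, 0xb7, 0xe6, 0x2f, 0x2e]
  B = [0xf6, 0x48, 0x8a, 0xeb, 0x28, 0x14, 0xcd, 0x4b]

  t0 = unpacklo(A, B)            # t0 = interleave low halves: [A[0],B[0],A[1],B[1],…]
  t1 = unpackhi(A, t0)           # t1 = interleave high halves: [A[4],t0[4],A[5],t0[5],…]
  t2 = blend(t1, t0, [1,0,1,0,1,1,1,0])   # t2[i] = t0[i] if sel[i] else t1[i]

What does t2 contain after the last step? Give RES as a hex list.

  t0: 24 f6 10 48 33 8a c5 eb
  t1: b7 33 e6 8a 2f c5 2e eb
  t2: 24 33 10 8a 33 8a c5 eb

RES = [0x24, 0x33, 0x10, 0x8a, 0x33, 0x8a, 0xc5, 0xeb]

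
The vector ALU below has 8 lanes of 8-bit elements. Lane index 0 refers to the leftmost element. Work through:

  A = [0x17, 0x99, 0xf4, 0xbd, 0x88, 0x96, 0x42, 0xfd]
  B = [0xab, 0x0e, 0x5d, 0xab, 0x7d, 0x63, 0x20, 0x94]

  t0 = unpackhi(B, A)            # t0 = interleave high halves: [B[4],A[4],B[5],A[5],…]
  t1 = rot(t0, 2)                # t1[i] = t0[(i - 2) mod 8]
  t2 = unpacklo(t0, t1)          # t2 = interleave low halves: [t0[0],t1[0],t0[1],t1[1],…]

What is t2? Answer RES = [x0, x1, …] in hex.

RES = [ 0x7d  0x94  0x88  0xfd  0x63  0x7d  0x96  0x88 ]

t0 = [0x7d, 0x88, 0x63, 0x96, 0x20, 0x42, 0x94, 0xfd]
t1 = [0x94, 0xfd, 0x7d, 0x88, 0x63, 0x96, 0x20, 0x42]
t2 = [0x7d, 0x94, 0x88, 0xfd, 0x63, 0x7d, 0x96, 0x88]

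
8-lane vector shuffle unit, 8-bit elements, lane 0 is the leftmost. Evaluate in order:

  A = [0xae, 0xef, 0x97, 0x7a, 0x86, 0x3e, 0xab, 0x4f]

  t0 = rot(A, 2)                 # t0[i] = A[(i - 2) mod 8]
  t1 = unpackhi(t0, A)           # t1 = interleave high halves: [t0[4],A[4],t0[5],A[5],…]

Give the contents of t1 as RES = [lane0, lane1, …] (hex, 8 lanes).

RES = [0x97, 0x86, 0x7a, 0x3e, 0x86, 0xab, 0x3e, 0x4f]

  t0: ab 4f ae ef 97 7a 86 3e
  t1: 97 86 7a 3e 86 ab 3e 4f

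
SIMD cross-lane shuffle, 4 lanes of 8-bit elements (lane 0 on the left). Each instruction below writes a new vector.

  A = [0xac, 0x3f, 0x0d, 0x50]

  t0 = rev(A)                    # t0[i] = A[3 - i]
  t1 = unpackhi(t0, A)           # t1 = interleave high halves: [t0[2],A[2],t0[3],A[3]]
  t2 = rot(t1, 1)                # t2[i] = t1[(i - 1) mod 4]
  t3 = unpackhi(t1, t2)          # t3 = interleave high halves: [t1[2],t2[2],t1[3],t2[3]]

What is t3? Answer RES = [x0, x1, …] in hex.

RES = [ 0xac  0x0d  0x50  0xac ]

  t0: 50 0d 3f ac
  t1: 3f 0d ac 50
  t2: 50 3f 0d ac
  t3: ac 0d 50 ac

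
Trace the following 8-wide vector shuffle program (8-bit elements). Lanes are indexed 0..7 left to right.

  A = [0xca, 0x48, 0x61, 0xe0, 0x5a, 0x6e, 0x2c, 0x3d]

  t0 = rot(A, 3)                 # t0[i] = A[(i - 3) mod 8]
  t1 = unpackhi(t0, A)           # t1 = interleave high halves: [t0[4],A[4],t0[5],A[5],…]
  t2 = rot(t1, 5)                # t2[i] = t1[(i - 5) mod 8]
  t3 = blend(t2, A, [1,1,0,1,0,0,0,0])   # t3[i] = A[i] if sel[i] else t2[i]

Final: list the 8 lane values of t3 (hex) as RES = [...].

RES = [0xca, 0x48, 0x2c, 0xe0, 0x3d, 0x48, 0x5a, 0x61]

→ t0 |6e|2c|3d|ca|48|61|e0|5a|
→ t1 |48|5a|61|6e|e0|2c|5a|3d|
→ t2 |6e|e0|2c|5a|3d|48|5a|61|
→ t3 |ca|48|2c|e0|3d|48|5a|61|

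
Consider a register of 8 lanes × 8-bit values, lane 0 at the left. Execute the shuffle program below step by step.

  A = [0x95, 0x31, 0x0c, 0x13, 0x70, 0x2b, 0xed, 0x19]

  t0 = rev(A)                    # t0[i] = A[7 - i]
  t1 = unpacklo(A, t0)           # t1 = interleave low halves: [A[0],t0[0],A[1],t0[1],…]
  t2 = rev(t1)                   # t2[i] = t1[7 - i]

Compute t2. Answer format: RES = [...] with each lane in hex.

→ t0 |19|ed|2b|70|13|0c|31|95|
→ t1 |95|19|31|ed|0c|2b|13|70|
→ t2 |70|13|2b|0c|ed|31|19|95|

RES = [ 0x70  0x13  0x2b  0x0c  0xed  0x31  0x19  0x95 ]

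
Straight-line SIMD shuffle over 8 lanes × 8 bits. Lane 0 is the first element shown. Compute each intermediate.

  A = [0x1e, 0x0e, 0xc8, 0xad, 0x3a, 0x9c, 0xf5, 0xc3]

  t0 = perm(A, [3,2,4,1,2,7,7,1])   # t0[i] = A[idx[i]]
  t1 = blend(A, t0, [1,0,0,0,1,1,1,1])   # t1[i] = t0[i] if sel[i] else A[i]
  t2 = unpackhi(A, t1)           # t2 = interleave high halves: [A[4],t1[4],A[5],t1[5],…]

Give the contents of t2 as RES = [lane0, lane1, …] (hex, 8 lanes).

→ t0 |ad|c8|3a|0e|c8|c3|c3|0e|
→ t1 |ad|0e|c8|ad|c8|c3|c3|0e|
→ t2 |3a|c8|9c|c3|f5|c3|c3|0e|

RES = [0x3a, 0xc8, 0x9c, 0xc3, 0xf5, 0xc3, 0xc3, 0x0e]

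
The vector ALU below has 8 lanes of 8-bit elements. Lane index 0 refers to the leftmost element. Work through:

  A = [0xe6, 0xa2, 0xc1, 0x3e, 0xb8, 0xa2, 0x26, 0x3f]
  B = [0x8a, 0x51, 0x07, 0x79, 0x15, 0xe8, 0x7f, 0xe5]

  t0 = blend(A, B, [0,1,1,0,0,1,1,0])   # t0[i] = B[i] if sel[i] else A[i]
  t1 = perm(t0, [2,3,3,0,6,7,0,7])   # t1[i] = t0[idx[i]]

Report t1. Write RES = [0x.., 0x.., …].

→ t0 |e6|51|07|3e|b8|e8|7f|3f|
→ t1 |07|3e|3e|e6|7f|3f|e6|3f|

RES = [ 0x07  0x3e  0x3e  0xe6  0x7f  0x3f  0xe6  0x3f ]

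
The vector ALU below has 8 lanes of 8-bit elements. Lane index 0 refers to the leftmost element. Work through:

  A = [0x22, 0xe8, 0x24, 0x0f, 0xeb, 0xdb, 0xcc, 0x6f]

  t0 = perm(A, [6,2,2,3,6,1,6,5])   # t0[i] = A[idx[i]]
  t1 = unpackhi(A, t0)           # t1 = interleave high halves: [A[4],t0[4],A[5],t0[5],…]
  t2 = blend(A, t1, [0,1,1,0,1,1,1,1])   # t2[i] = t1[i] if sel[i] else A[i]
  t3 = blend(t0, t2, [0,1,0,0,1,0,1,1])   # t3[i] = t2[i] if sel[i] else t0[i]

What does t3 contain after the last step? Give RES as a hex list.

t0 = [0xcc, 0x24, 0x24, 0x0f, 0xcc, 0xe8, 0xcc, 0xdb]
t1 = [0xeb, 0xcc, 0xdb, 0xe8, 0xcc, 0xcc, 0x6f, 0xdb]
t2 = [0x22, 0xcc, 0xdb, 0x0f, 0xcc, 0xcc, 0x6f, 0xdb]
t3 = [0xcc, 0xcc, 0x24, 0x0f, 0xcc, 0xe8, 0x6f, 0xdb]

RES = [0xcc, 0xcc, 0x24, 0x0f, 0xcc, 0xe8, 0x6f, 0xdb]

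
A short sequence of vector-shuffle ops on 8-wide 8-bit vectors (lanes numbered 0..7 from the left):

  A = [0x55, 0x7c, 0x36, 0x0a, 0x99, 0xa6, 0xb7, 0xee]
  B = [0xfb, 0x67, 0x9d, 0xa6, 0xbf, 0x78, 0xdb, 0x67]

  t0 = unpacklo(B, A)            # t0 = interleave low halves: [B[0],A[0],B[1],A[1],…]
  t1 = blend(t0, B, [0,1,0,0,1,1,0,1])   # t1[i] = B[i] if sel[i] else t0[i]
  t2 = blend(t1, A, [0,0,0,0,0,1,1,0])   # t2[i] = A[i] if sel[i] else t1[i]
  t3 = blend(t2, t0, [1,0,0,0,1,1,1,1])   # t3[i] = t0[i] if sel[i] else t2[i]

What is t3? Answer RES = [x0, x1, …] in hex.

  t0: fb 55 67 7c 9d 36 a6 0a
  t1: fb 67 67 7c bf 78 a6 67
  t2: fb 67 67 7c bf a6 b7 67
  t3: fb 67 67 7c 9d 36 a6 0a

RES = [0xfb, 0x67, 0x67, 0x7c, 0x9d, 0x36, 0xa6, 0x0a]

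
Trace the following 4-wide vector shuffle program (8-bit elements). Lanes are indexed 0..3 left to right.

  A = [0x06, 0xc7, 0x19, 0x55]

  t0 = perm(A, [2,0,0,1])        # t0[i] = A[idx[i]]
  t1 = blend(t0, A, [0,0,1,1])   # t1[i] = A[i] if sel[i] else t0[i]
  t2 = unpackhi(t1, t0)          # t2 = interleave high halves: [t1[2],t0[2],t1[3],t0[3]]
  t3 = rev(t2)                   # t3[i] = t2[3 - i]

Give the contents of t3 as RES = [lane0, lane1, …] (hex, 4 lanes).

  t0: 19 06 06 c7
  t1: 19 06 19 55
  t2: 19 06 55 c7
  t3: c7 55 06 19

RES = [ 0xc7  0x55  0x06  0x19 ]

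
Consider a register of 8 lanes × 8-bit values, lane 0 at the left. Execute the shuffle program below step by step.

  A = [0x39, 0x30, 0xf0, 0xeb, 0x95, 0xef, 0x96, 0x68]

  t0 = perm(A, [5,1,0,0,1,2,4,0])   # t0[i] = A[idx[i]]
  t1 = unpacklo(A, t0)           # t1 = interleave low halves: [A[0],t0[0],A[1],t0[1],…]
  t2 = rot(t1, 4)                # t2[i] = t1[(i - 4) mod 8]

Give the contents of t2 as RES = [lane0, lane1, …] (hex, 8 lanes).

  t0: ef 30 39 39 30 f0 95 39
  t1: 39 ef 30 30 f0 39 eb 39
  t2: f0 39 eb 39 39 ef 30 30

RES = [ 0xf0  0x39  0xeb  0x39  0x39  0xef  0x30  0x30 ]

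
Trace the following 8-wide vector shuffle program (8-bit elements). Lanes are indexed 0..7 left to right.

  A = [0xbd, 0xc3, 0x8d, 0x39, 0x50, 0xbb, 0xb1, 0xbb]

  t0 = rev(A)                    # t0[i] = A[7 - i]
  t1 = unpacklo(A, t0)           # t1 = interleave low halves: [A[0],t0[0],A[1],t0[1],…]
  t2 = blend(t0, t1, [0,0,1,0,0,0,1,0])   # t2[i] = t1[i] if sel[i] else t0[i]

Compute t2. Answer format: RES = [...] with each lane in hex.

RES = [ 0xbb  0xb1  0xc3  0x50  0x39  0x8d  0x39  0xbd ]

→ t0 |bb|b1|bb|50|39|8d|c3|bd|
→ t1 |bd|bb|c3|b1|8d|bb|39|50|
→ t2 |bb|b1|c3|50|39|8d|39|bd|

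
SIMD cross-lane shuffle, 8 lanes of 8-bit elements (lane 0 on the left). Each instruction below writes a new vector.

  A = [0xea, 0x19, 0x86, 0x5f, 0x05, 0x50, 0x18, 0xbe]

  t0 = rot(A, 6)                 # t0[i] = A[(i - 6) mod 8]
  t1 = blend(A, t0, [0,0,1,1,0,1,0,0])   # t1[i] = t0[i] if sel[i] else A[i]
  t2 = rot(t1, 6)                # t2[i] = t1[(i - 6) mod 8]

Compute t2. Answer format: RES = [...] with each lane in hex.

RES = [ 0x05  0x50  0x05  0xbe  0x18  0xbe  0xea  0x19 ]

t0 = [0x86, 0x5f, 0x05, 0x50, 0x18, 0xbe, 0xea, 0x19]
t1 = [0xea, 0x19, 0x05, 0x50, 0x05, 0xbe, 0x18, 0xbe]
t2 = [0x05, 0x50, 0x05, 0xbe, 0x18, 0xbe, 0xea, 0x19]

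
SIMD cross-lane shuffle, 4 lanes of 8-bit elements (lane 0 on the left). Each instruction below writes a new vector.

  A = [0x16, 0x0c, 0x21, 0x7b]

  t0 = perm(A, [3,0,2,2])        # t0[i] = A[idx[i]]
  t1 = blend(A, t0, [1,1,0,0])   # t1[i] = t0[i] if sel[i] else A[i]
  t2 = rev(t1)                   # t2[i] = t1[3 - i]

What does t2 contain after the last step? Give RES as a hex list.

  t0: 7b 16 21 21
  t1: 7b 16 21 7b
  t2: 7b 21 16 7b

RES = [0x7b, 0x21, 0x16, 0x7b]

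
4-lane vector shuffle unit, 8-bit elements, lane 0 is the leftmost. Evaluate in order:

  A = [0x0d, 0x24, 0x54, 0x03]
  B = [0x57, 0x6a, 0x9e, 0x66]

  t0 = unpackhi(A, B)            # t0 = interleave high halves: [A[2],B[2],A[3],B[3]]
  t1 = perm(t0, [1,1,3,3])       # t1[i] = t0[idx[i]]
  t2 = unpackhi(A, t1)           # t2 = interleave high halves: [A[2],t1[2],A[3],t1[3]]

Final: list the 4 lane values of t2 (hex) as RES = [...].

→ t0 |54|9e|03|66|
→ t1 |9e|9e|66|66|
→ t2 |54|66|03|66|

RES = [ 0x54  0x66  0x03  0x66 ]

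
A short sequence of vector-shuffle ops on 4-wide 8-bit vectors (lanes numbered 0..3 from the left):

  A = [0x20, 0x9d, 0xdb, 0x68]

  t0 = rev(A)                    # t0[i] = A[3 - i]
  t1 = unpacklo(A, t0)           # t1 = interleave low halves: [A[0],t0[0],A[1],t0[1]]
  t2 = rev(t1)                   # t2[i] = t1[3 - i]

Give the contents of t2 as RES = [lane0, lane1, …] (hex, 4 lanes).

  t0: 68 db 9d 20
  t1: 20 68 9d db
  t2: db 9d 68 20

RES = [ 0xdb  0x9d  0x68  0x20 ]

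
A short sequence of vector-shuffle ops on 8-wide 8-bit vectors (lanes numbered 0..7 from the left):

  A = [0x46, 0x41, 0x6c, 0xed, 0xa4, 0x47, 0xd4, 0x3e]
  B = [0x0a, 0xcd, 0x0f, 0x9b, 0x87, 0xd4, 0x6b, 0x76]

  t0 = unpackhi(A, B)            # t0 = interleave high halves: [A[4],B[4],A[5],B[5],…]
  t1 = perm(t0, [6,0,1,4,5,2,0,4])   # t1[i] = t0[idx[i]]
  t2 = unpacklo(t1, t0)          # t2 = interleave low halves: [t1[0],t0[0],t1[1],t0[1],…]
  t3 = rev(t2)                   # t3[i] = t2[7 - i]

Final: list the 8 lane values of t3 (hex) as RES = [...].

RES = [0xd4, 0xd4, 0x47, 0x87, 0x87, 0xa4, 0xa4, 0x3e]

  t0: a4 87 47 d4 d4 6b 3e 76
  t1: 3e a4 87 d4 6b 47 a4 d4
  t2: 3e a4 a4 87 87 47 d4 d4
  t3: d4 d4 47 87 87 a4 a4 3e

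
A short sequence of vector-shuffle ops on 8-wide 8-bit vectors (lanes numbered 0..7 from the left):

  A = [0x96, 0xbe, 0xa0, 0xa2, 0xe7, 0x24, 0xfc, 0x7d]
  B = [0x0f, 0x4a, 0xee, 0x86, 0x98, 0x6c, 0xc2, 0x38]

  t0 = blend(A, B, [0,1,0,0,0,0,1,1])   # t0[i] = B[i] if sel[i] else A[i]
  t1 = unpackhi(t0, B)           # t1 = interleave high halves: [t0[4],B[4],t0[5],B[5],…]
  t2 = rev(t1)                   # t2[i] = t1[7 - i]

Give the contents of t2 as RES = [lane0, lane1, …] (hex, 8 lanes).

RES = [ 0x38  0x38  0xc2  0xc2  0x6c  0x24  0x98  0xe7 ]

t0 = [0x96, 0x4a, 0xa0, 0xa2, 0xe7, 0x24, 0xc2, 0x38]
t1 = [0xe7, 0x98, 0x24, 0x6c, 0xc2, 0xc2, 0x38, 0x38]
t2 = [0x38, 0x38, 0xc2, 0xc2, 0x6c, 0x24, 0x98, 0xe7]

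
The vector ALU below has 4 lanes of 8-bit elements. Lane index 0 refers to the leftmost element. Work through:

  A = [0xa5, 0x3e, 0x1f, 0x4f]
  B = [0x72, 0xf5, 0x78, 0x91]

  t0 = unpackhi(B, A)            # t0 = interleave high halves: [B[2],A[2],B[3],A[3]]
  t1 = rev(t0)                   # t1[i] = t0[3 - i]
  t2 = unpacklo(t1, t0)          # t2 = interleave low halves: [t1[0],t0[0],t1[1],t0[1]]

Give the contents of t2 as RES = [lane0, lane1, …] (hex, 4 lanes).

RES = [ 0x4f  0x78  0x91  0x1f ]

  t0: 78 1f 91 4f
  t1: 4f 91 1f 78
  t2: 4f 78 91 1f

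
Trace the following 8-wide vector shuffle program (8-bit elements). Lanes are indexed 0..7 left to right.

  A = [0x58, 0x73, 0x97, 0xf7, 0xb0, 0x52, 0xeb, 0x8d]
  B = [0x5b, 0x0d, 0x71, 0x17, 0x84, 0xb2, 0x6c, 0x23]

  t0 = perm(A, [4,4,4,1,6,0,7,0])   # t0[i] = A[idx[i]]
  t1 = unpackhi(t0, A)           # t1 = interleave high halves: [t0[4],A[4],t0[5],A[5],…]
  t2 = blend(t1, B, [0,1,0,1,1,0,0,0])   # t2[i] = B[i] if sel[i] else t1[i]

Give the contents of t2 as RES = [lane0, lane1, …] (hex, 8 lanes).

t0 = [0xb0, 0xb0, 0xb0, 0x73, 0xeb, 0x58, 0x8d, 0x58]
t1 = [0xeb, 0xb0, 0x58, 0x52, 0x8d, 0xeb, 0x58, 0x8d]
t2 = [0xeb, 0x0d, 0x58, 0x17, 0x84, 0xeb, 0x58, 0x8d]

RES = [ 0xeb  0x0d  0x58  0x17  0x84  0xeb  0x58  0x8d ]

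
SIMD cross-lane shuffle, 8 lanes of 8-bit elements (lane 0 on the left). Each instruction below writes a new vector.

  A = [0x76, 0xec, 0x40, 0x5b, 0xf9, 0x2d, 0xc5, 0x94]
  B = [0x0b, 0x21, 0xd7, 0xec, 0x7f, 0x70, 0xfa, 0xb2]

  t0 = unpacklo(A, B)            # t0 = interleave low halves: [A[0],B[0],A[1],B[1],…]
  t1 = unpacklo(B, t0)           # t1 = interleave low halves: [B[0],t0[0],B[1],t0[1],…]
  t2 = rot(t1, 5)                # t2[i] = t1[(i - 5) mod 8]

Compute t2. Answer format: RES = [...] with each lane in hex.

RES = [ 0x0b  0xd7  0xec  0xec  0x21  0x0b  0x76  0x21 ]

  t0: 76 0b ec 21 40 d7 5b ec
  t1: 0b 76 21 0b d7 ec ec 21
  t2: 0b d7 ec ec 21 0b 76 21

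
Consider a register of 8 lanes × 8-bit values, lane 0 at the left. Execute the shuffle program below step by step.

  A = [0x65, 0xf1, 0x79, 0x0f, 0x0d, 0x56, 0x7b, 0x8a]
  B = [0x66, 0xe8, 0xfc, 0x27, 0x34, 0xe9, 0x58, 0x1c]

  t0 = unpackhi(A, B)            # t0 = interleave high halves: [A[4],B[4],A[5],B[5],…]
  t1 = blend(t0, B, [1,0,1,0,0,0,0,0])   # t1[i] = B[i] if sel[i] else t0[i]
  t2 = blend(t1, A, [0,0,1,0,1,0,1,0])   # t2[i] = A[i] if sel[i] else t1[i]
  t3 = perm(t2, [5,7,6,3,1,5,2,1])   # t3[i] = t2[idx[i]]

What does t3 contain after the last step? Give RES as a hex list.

  t0: 0d 34 56 e9 7b 58 8a 1c
  t1: 66 34 fc e9 7b 58 8a 1c
  t2: 66 34 79 e9 0d 58 7b 1c
  t3: 58 1c 7b e9 34 58 79 34

RES = [ 0x58  0x1c  0x7b  0xe9  0x34  0x58  0x79  0x34 ]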